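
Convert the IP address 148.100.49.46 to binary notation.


148 = 10010100
100 = 01100100
49 = 00110001
46 = 00101110
Binary: 10010100.01100100.00110001.00101110


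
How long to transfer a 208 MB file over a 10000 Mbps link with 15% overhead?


Effective throughput = 10000 * (1 - 15/100) = 8500 Mbps
File size in Mb = 208 * 8 = 1664 Mb
Time = 1664 / 8500
Time = 0.1958 seconds


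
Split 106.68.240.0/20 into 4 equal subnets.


New prefix = 20 + 2 = 22
Each subnet has 1024 addresses
  106.68.240.0/22
  106.68.244.0/22
  106.68.248.0/22
  106.68.252.0/22
Subnets: 106.68.240.0/22, 106.68.244.0/22, 106.68.248.0/22, 106.68.252.0/22


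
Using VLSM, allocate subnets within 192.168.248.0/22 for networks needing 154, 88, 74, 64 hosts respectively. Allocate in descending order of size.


154 hosts -> /24 (254 usable): 192.168.248.0/24
88 hosts -> /25 (126 usable): 192.168.249.0/25
74 hosts -> /25 (126 usable): 192.168.249.128/25
64 hosts -> /25 (126 usable): 192.168.250.0/25
Allocation: 192.168.248.0/24 (154 hosts, 254 usable); 192.168.249.0/25 (88 hosts, 126 usable); 192.168.249.128/25 (74 hosts, 126 usable); 192.168.250.0/25 (64 hosts, 126 usable)


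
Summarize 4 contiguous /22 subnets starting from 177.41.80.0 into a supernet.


Original prefix: /22
Number of subnets: 4 = 2^2
New prefix = 22 - 2 = 20
Supernet: 177.41.80.0/20


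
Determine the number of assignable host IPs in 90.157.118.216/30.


Host bits = 32 - 30 = 2
Total addresses = 2^2 = 4
Usable = total - 2 (network and broadcast)
Usable hosts: 2


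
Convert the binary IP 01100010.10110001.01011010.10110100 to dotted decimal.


01100010 = 98
10110001 = 177
01011010 = 90
10110100 = 180
IP: 98.177.90.180


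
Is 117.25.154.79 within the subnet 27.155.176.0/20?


Subnet network: 27.155.176.0
Test IP AND mask: 117.25.144.0
No, 117.25.154.79 is not in 27.155.176.0/20


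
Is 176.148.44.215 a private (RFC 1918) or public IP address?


RFC 1918 private ranges:
  10.0.0.0/8 (10.0.0.0 - 10.255.255.255)
  172.16.0.0/12 (172.16.0.0 - 172.31.255.255)
  192.168.0.0/16 (192.168.0.0 - 192.168.255.255)
Public (not in any RFC 1918 range)


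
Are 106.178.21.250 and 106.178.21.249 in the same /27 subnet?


Mask: 255.255.255.224
106.178.21.250 AND mask = 106.178.21.224
106.178.21.249 AND mask = 106.178.21.224
Yes, same subnet (106.178.21.224)


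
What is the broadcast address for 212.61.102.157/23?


Network: 212.61.102.0/23
Host bits = 9
Set all host bits to 1:
Broadcast: 212.61.103.255


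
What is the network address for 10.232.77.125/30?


IP:   00001010.11101000.01001101.01111101
Mask: 11111111.11111111.11111111.11111100
AND operation:
Net:  00001010.11101000.01001101.01111100
Network: 10.232.77.124/30


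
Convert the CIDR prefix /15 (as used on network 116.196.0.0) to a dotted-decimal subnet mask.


/15 means 15 network bits, 17 host bits
Binary: 11111111111111100000000000000000
Mask: 255.254.0.0


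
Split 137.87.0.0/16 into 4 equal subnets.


New prefix = 16 + 2 = 18
Each subnet has 16384 addresses
  137.87.0.0/18
  137.87.64.0/18
  137.87.128.0/18
  137.87.192.0/18
Subnets: 137.87.0.0/18, 137.87.64.0/18, 137.87.128.0/18, 137.87.192.0/18


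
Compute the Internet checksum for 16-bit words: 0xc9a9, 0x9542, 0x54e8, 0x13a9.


Sum all words (with carry folding):
+ 0xc9a9 = 0xc9a9
+ 0x9542 = 0x5eec
+ 0x54e8 = 0xb3d4
+ 0x13a9 = 0xc77d
One's complement: ~0xc77d
Checksum = 0x3882


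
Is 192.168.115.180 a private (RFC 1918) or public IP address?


RFC 1918 private ranges:
  10.0.0.0/8 (10.0.0.0 - 10.255.255.255)
  172.16.0.0/12 (172.16.0.0 - 172.31.255.255)
  192.168.0.0/16 (192.168.0.0 - 192.168.255.255)
Private (in 192.168.0.0/16)


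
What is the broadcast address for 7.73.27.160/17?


Network: 7.73.0.0/17
Host bits = 15
Set all host bits to 1:
Broadcast: 7.73.127.255


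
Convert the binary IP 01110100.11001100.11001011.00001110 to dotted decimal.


01110100 = 116
11001100 = 204
11001011 = 203
00001110 = 14
IP: 116.204.203.14


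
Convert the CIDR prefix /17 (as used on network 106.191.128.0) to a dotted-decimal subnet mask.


/17 means 17 network bits, 15 host bits
Binary: 11111111111111111000000000000000
Mask: 255.255.128.0


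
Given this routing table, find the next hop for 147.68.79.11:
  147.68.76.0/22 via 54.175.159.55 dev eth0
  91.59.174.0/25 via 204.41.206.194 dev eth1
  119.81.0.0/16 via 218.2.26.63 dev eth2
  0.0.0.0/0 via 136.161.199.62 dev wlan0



Longest prefix match for 147.68.79.11:
  /22 147.68.76.0: MATCH
  /25 91.59.174.0: no
  /16 119.81.0.0: no
  /0 0.0.0.0: MATCH
Selected: next-hop 54.175.159.55 via eth0 (matched /22)


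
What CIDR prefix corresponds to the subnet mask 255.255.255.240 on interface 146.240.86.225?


Binary: 11111111.11111111.11111111.11110000
Count leading 1s
Prefix: /28


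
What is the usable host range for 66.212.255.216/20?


Network: 66.212.240.0
Broadcast: 66.212.255.255
First usable = network + 1
Last usable = broadcast - 1
Range: 66.212.240.1 to 66.212.255.254


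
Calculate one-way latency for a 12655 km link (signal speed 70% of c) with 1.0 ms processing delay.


Speed = 0.7 * 3e5 km/s = 210000 km/s
Propagation delay = 12655 / 210000 = 0.0603 s = 60.2619 ms
Processing delay = 1.0 ms
Total one-way latency = 61.2619 ms


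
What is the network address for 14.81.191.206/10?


IP:   00001110.01010001.10111111.11001110
Mask: 11111111.11000000.00000000.00000000
AND operation:
Net:  00001110.01000000.00000000.00000000
Network: 14.64.0.0/10


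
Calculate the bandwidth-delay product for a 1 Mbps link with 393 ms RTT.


BDP = bandwidth * RTT
= 1 Mbps * 393 ms
= 1 * 1e6 * 393 / 1000 bits
= 393000 bits
= 49125 bytes
= 47.9736 KB
BDP = 393000 bits (49125 bytes)


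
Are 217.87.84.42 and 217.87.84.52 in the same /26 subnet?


Mask: 255.255.255.192
217.87.84.42 AND mask = 217.87.84.0
217.87.84.52 AND mask = 217.87.84.0
Yes, same subnet (217.87.84.0)


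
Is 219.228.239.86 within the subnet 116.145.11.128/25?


Subnet network: 116.145.11.128
Test IP AND mask: 219.228.239.0
No, 219.228.239.86 is not in 116.145.11.128/25


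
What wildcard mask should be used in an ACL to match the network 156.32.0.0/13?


Subnet mask: 255.248.0.0
Wildcard = 255.255.255.255 - subnet mask
255 - 255 = 0
255 - 248 = 7
255 - 0 = 255
255 - 0 = 255
Wildcard: 0.7.255.255


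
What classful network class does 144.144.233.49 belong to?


First octet: 144
Binary: 10010000
10xxxxxx -> Class B (128-191)
Class B, default mask 255.255.0.0 (/16)


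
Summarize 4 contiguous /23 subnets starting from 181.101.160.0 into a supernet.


Original prefix: /23
Number of subnets: 4 = 2^2
New prefix = 23 - 2 = 21
Supernet: 181.101.160.0/21


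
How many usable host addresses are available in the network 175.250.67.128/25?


Host bits = 32 - 25 = 7
Total addresses = 2^7 = 128
Usable = total - 2 (network and broadcast)
Usable hosts: 126


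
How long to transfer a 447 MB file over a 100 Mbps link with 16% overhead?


Effective throughput = 100 * (1 - 16/100) = 84 Mbps
File size in Mb = 447 * 8 = 3576 Mb
Time = 3576 / 84
Time = 42.5714 seconds


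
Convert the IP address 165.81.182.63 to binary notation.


165 = 10100101
81 = 01010001
182 = 10110110
63 = 00111111
Binary: 10100101.01010001.10110110.00111111


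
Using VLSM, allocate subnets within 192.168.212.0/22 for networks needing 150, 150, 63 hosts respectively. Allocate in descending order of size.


150 hosts -> /24 (254 usable): 192.168.212.0/24
150 hosts -> /24 (254 usable): 192.168.213.0/24
63 hosts -> /25 (126 usable): 192.168.214.0/25
Allocation: 192.168.212.0/24 (150 hosts, 254 usable); 192.168.213.0/24 (150 hosts, 254 usable); 192.168.214.0/25 (63 hosts, 126 usable)


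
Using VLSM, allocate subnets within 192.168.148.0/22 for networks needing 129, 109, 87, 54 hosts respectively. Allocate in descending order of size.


129 hosts -> /24 (254 usable): 192.168.148.0/24
109 hosts -> /25 (126 usable): 192.168.149.0/25
87 hosts -> /25 (126 usable): 192.168.149.128/25
54 hosts -> /26 (62 usable): 192.168.150.0/26
Allocation: 192.168.148.0/24 (129 hosts, 254 usable); 192.168.149.0/25 (109 hosts, 126 usable); 192.168.149.128/25 (87 hosts, 126 usable); 192.168.150.0/26 (54 hosts, 62 usable)


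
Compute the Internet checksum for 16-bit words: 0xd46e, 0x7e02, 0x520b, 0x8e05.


Sum all words (with carry folding):
+ 0xd46e = 0xd46e
+ 0x7e02 = 0x5271
+ 0x520b = 0xa47c
+ 0x8e05 = 0x3282
One's complement: ~0x3282
Checksum = 0xcd7d


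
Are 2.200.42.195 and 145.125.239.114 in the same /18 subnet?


Mask: 255.255.192.0
2.200.42.195 AND mask = 2.200.0.0
145.125.239.114 AND mask = 145.125.192.0
No, different subnets (2.200.0.0 vs 145.125.192.0)


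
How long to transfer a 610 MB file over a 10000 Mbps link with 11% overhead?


Effective throughput = 10000 * (1 - 11/100) = 8900 Mbps
File size in Mb = 610 * 8 = 4880 Mb
Time = 4880 / 8900
Time = 0.5483 seconds


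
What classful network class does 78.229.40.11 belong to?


First octet: 78
Binary: 01001110
0xxxxxxx -> Class A (1-126)
Class A, default mask 255.0.0.0 (/8)


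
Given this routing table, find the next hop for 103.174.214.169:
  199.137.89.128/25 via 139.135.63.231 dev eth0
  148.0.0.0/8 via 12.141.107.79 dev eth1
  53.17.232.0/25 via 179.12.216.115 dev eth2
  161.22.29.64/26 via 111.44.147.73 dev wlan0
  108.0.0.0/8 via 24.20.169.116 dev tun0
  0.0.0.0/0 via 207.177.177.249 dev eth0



Longest prefix match for 103.174.214.169:
  /25 199.137.89.128: no
  /8 148.0.0.0: no
  /25 53.17.232.0: no
  /26 161.22.29.64: no
  /8 108.0.0.0: no
  /0 0.0.0.0: MATCH
Selected: next-hop 207.177.177.249 via eth0 (matched /0)


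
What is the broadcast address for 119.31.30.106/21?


Network: 119.31.24.0/21
Host bits = 11
Set all host bits to 1:
Broadcast: 119.31.31.255


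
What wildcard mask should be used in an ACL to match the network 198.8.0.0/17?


Subnet mask: 255.255.128.0
Wildcard = 255.255.255.255 - subnet mask
255 - 255 = 0
255 - 255 = 0
255 - 128 = 127
255 - 0 = 255
Wildcard: 0.0.127.255


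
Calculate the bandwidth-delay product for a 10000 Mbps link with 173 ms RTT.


BDP = bandwidth * RTT
= 10000 Mbps * 173 ms
= 10000 * 1e6 * 173 / 1000 bits
= 1730000000 bits
= 216250000 bytes
= 211181.6406 KB
BDP = 1730000000 bits (216250000 bytes)


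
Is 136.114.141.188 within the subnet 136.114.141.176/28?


Subnet network: 136.114.141.176
Test IP AND mask: 136.114.141.176
Yes, 136.114.141.188 is in 136.114.141.176/28


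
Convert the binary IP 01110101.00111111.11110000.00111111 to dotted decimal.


01110101 = 117
00111111 = 63
11110000 = 240
00111111 = 63
IP: 117.63.240.63


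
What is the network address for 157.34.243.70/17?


IP:   10011101.00100010.11110011.01000110
Mask: 11111111.11111111.10000000.00000000
AND operation:
Net:  10011101.00100010.10000000.00000000
Network: 157.34.128.0/17


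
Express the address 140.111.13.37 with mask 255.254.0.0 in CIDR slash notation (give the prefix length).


Binary: 11111111.11111110.00000000.00000000
Count leading 1s
Prefix: /15


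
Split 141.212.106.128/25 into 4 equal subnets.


New prefix = 25 + 2 = 27
Each subnet has 32 addresses
  141.212.106.128/27
  141.212.106.160/27
  141.212.106.192/27
  141.212.106.224/27
Subnets: 141.212.106.128/27, 141.212.106.160/27, 141.212.106.192/27, 141.212.106.224/27


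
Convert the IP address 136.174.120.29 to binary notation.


136 = 10001000
174 = 10101110
120 = 01111000
29 = 00011101
Binary: 10001000.10101110.01111000.00011101


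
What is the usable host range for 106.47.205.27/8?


Network: 106.0.0.0
Broadcast: 106.255.255.255
First usable = network + 1
Last usable = broadcast - 1
Range: 106.0.0.1 to 106.255.255.254


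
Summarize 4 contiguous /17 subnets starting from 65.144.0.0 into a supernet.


Original prefix: /17
Number of subnets: 4 = 2^2
New prefix = 17 - 2 = 15
Supernet: 65.144.0.0/15


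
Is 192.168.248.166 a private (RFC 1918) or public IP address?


RFC 1918 private ranges:
  10.0.0.0/8 (10.0.0.0 - 10.255.255.255)
  172.16.0.0/12 (172.16.0.0 - 172.31.255.255)
  192.168.0.0/16 (192.168.0.0 - 192.168.255.255)
Private (in 192.168.0.0/16)


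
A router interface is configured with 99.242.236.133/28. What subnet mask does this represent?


/28 means 28 network bits, 4 host bits
Binary: 11111111111111111111111111110000
Mask: 255.255.255.240


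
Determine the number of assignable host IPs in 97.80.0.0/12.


Host bits = 32 - 12 = 20
Total addresses = 2^20 = 1048576
Usable = total - 2 (network and broadcast)
Usable hosts: 1048574


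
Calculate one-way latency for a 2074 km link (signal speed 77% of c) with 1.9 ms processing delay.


Speed = 0.77 * 3e5 km/s = 231000 km/s
Propagation delay = 2074 / 231000 = 0.009 s = 8.9784 ms
Processing delay = 1.9 ms
Total one-way latency = 10.8784 ms


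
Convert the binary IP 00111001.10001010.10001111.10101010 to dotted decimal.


00111001 = 57
10001010 = 138
10001111 = 143
10101010 = 170
IP: 57.138.143.170


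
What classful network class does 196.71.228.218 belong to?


First octet: 196
Binary: 11000100
110xxxxx -> Class C (192-223)
Class C, default mask 255.255.255.0 (/24)


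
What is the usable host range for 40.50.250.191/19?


Network: 40.50.224.0
Broadcast: 40.50.255.255
First usable = network + 1
Last usable = broadcast - 1
Range: 40.50.224.1 to 40.50.255.254


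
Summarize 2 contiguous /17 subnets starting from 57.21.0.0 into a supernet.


Original prefix: /17
Number of subnets: 2 = 2^1
New prefix = 17 - 1 = 16
Supernet: 57.21.0.0/16


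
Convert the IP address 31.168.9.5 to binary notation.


31 = 00011111
168 = 10101000
9 = 00001001
5 = 00000101
Binary: 00011111.10101000.00001001.00000101


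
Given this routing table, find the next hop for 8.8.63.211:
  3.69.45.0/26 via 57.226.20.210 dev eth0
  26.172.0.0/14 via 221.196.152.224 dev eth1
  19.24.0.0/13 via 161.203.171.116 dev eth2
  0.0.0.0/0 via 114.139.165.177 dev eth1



Longest prefix match for 8.8.63.211:
  /26 3.69.45.0: no
  /14 26.172.0.0: no
  /13 19.24.0.0: no
  /0 0.0.0.0: MATCH
Selected: next-hop 114.139.165.177 via eth1 (matched /0)


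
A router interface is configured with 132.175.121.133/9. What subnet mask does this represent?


/9 means 9 network bits, 23 host bits
Binary: 11111111100000000000000000000000
Mask: 255.128.0.0


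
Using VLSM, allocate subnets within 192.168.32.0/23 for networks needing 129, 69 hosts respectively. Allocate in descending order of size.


129 hosts -> /24 (254 usable): 192.168.32.0/24
69 hosts -> /25 (126 usable): 192.168.33.0/25
Allocation: 192.168.32.0/24 (129 hosts, 254 usable); 192.168.33.0/25 (69 hosts, 126 usable)


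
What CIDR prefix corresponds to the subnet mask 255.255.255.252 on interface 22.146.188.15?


Binary: 11111111.11111111.11111111.11111100
Count leading 1s
Prefix: /30


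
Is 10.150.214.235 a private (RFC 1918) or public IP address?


RFC 1918 private ranges:
  10.0.0.0/8 (10.0.0.0 - 10.255.255.255)
  172.16.0.0/12 (172.16.0.0 - 172.31.255.255)
  192.168.0.0/16 (192.168.0.0 - 192.168.255.255)
Private (in 10.0.0.0/8)


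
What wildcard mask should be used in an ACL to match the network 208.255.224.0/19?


Subnet mask: 255.255.224.0
Wildcard = 255.255.255.255 - subnet mask
255 - 255 = 0
255 - 255 = 0
255 - 224 = 31
255 - 0 = 255
Wildcard: 0.0.31.255


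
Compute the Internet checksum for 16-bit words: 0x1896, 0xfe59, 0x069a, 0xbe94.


Sum all words (with carry folding):
+ 0x1896 = 0x1896
+ 0xfe59 = 0x16f0
+ 0x069a = 0x1d8a
+ 0xbe94 = 0xdc1e
One's complement: ~0xdc1e
Checksum = 0x23e1


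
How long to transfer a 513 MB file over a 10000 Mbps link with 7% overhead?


Effective throughput = 10000 * (1 - 7/100) = 9300 Mbps
File size in Mb = 513 * 8 = 4104 Mb
Time = 4104 / 9300
Time = 0.4413 seconds


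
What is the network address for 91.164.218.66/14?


IP:   01011011.10100100.11011010.01000010
Mask: 11111111.11111100.00000000.00000000
AND operation:
Net:  01011011.10100100.00000000.00000000
Network: 91.164.0.0/14


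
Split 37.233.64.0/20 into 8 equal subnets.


New prefix = 20 + 3 = 23
Each subnet has 512 addresses
  37.233.64.0/23
  37.233.66.0/23
  37.233.68.0/23
  37.233.70.0/23
  37.233.72.0/23
  37.233.74.0/23
  37.233.76.0/23
  37.233.78.0/23
Subnets: 37.233.64.0/23, 37.233.66.0/23, 37.233.68.0/23, 37.233.70.0/23, 37.233.72.0/23, 37.233.74.0/23, 37.233.76.0/23, 37.233.78.0/23


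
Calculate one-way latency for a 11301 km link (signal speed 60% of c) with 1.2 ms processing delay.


Speed = 0.6 * 3e5 km/s = 180000 km/s
Propagation delay = 11301 / 180000 = 0.0628 s = 62.7833 ms
Processing delay = 1.2 ms
Total one-way latency = 63.9833 ms


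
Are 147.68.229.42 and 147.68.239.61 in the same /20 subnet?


Mask: 255.255.240.0
147.68.229.42 AND mask = 147.68.224.0
147.68.239.61 AND mask = 147.68.224.0
Yes, same subnet (147.68.224.0)


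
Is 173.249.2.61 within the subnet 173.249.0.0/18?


Subnet network: 173.249.0.0
Test IP AND mask: 173.249.0.0
Yes, 173.249.2.61 is in 173.249.0.0/18


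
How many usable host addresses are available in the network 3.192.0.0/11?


Host bits = 32 - 11 = 21
Total addresses = 2^21 = 2097152
Usable = total - 2 (network and broadcast)
Usable hosts: 2097150


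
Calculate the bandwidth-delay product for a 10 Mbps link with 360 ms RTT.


BDP = bandwidth * RTT
= 10 Mbps * 360 ms
= 10 * 1e6 * 360 / 1000 bits
= 3600000 bits
= 450000 bytes
= 439.4531 KB
BDP = 3600000 bits (450000 bytes)


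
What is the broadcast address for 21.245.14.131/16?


Network: 21.245.0.0/16
Host bits = 16
Set all host bits to 1:
Broadcast: 21.245.255.255


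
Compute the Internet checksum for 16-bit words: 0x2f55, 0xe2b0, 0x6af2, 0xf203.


Sum all words (with carry folding):
+ 0x2f55 = 0x2f55
+ 0xe2b0 = 0x1206
+ 0x6af2 = 0x7cf8
+ 0xf203 = 0x6efc
One's complement: ~0x6efc
Checksum = 0x9103


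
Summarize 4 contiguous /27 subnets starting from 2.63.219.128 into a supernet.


Original prefix: /27
Number of subnets: 4 = 2^2
New prefix = 27 - 2 = 25
Supernet: 2.63.219.128/25


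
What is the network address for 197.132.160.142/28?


IP:   11000101.10000100.10100000.10001110
Mask: 11111111.11111111.11111111.11110000
AND operation:
Net:  11000101.10000100.10100000.10000000
Network: 197.132.160.128/28


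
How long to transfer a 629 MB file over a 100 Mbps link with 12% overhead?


Effective throughput = 100 * (1 - 12/100) = 88 Mbps
File size in Mb = 629 * 8 = 5032 Mb
Time = 5032 / 88
Time = 57.1818 seconds


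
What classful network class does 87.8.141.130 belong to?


First octet: 87
Binary: 01010111
0xxxxxxx -> Class A (1-126)
Class A, default mask 255.0.0.0 (/8)


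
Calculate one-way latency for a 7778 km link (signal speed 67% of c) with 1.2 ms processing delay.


Speed = 0.67 * 3e5 km/s = 201000 km/s
Propagation delay = 7778 / 201000 = 0.0387 s = 38.6965 ms
Processing delay = 1.2 ms
Total one-way latency = 39.8965 ms


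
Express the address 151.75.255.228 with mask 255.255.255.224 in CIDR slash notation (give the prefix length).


Binary: 11111111.11111111.11111111.11100000
Count leading 1s
Prefix: /27


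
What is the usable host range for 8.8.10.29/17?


Network: 8.8.0.0
Broadcast: 8.8.127.255
First usable = network + 1
Last usable = broadcast - 1
Range: 8.8.0.1 to 8.8.127.254


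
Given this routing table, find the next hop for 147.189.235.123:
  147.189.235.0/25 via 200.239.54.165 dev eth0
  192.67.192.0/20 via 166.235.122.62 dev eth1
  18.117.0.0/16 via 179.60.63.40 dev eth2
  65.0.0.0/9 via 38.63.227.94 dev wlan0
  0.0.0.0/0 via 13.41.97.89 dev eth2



Longest prefix match for 147.189.235.123:
  /25 147.189.235.0: MATCH
  /20 192.67.192.0: no
  /16 18.117.0.0: no
  /9 65.0.0.0: no
  /0 0.0.0.0: MATCH
Selected: next-hop 200.239.54.165 via eth0 (matched /25)


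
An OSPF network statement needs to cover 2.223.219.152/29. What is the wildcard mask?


Subnet mask: 255.255.255.248
Wildcard = 255.255.255.255 - subnet mask
255 - 255 = 0
255 - 255 = 0
255 - 255 = 0
255 - 248 = 7
Wildcard: 0.0.0.7


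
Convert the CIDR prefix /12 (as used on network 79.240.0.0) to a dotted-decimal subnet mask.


/12 means 12 network bits, 20 host bits
Binary: 11111111111100000000000000000000
Mask: 255.240.0.0


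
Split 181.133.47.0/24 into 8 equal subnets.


New prefix = 24 + 3 = 27
Each subnet has 32 addresses
  181.133.47.0/27
  181.133.47.32/27
  181.133.47.64/27
  181.133.47.96/27
  181.133.47.128/27
  181.133.47.160/27
  181.133.47.192/27
  181.133.47.224/27
Subnets: 181.133.47.0/27, 181.133.47.32/27, 181.133.47.64/27, 181.133.47.96/27, 181.133.47.128/27, 181.133.47.160/27, 181.133.47.192/27, 181.133.47.224/27


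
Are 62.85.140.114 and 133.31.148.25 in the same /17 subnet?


Mask: 255.255.128.0
62.85.140.114 AND mask = 62.85.128.0
133.31.148.25 AND mask = 133.31.128.0
No, different subnets (62.85.128.0 vs 133.31.128.0)


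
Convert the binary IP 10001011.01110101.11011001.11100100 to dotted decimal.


10001011 = 139
01110101 = 117
11011001 = 217
11100100 = 228
IP: 139.117.217.228


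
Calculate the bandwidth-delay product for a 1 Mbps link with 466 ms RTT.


BDP = bandwidth * RTT
= 1 Mbps * 466 ms
= 1 * 1e6 * 466 / 1000 bits
= 466000 bits
= 58250 bytes
= 56.8848 KB
BDP = 466000 bits (58250 bytes)


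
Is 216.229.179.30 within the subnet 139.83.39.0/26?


Subnet network: 139.83.39.0
Test IP AND mask: 216.229.179.0
No, 216.229.179.30 is not in 139.83.39.0/26


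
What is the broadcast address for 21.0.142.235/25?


Network: 21.0.142.128/25
Host bits = 7
Set all host bits to 1:
Broadcast: 21.0.142.255


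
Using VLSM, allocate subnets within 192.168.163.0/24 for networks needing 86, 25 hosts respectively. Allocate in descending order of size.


86 hosts -> /25 (126 usable): 192.168.163.0/25
25 hosts -> /27 (30 usable): 192.168.163.128/27
Allocation: 192.168.163.0/25 (86 hosts, 126 usable); 192.168.163.128/27 (25 hosts, 30 usable)


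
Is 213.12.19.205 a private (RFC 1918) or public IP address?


RFC 1918 private ranges:
  10.0.0.0/8 (10.0.0.0 - 10.255.255.255)
  172.16.0.0/12 (172.16.0.0 - 172.31.255.255)
  192.168.0.0/16 (192.168.0.0 - 192.168.255.255)
Public (not in any RFC 1918 range)


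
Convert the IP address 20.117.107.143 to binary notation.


20 = 00010100
117 = 01110101
107 = 01101011
143 = 10001111
Binary: 00010100.01110101.01101011.10001111


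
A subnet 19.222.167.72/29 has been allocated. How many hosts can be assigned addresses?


Host bits = 32 - 29 = 3
Total addresses = 2^3 = 8
Usable = total - 2 (network and broadcast)
Usable hosts: 6


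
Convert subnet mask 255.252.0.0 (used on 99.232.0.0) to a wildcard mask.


Subnet mask: 255.252.0.0
Wildcard = 255.255.255.255 - subnet mask
255 - 255 = 0
255 - 252 = 3
255 - 0 = 255
255 - 0 = 255
Wildcard: 0.3.255.255


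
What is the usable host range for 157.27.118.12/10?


Network: 157.0.0.0
Broadcast: 157.63.255.255
First usable = network + 1
Last usable = broadcast - 1
Range: 157.0.0.1 to 157.63.255.254


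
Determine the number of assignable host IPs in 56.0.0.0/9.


Host bits = 32 - 9 = 23
Total addresses = 2^23 = 8388608
Usable = total - 2 (network and broadcast)
Usable hosts: 8388606


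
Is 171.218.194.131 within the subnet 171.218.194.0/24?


Subnet network: 171.218.194.0
Test IP AND mask: 171.218.194.0
Yes, 171.218.194.131 is in 171.218.194.0/24


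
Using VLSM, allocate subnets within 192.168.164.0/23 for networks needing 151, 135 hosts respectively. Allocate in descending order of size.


151 hosts -> /24 (254 usable): 192.168.164.0/24
135 hosts -> /24 (254 usable): 192.168.165.0/24
Allocation: 192.168.164.0/24 (151 hosts, 254 usable); 192.168.165.0/24 (135 hosts, 254 usable)


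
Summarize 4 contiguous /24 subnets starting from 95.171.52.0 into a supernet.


Original prefix: /24
Number of subnets: 4 = 2^2
New prefix = 24 - 2 = 22
Supernet: 95.171.52.0/22


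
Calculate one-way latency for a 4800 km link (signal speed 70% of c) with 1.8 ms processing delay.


Speed = 0.7 * 3e5 km/s = 210000 km/s
Propagation delay = 4800 / 210000 = 0.0229 s = 22.8571 ms
Processing delay = 1.8 ms
Total one-way latency = 24.6571 ms


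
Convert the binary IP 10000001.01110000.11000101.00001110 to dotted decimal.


10000001 = 129
01110000 = 112
11000101 = 197
00001110 = 14
IP: 129.112.197.14


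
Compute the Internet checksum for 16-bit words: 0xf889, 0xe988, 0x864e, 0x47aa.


Sum all words (with carry folding):
+ 0xf889 = 0xf889
+ 0xe988 = 0xe212
+ 0x864e = 0x6861
+ 0x47aa = 0xb00b
One's complement: ~0xb00b
Checksum = 0x4ff4


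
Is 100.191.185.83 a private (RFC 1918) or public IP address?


RFC 1918 private ranges:
  10.0.0.0/8 (10.0.0.0 - 10.255.255.255)
  172.16.0.0/12 (172.16.0.0 - 172.31.255.255)
  192.168.0.0/16 (192.168.0.0 - 192.168.255.255)
Public (not in any RFC 1918 range)


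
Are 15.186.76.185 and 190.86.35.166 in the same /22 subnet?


Mask: 255.255.252.0
15.186.76.185 AND mask = 15.186.76.0
190.86.35.166 AND mask = 190.86.32.0
No, different subnets (15.186.76.0 vs 190.86.32.0)


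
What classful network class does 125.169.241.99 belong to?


First octet: 125
Binary: 01111101
0xxxxxxx -> Class A (1-126)
Class A, default mask 255.0.0.0 (/8)


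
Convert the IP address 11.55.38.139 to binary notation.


11 = 00001011
55 = 00110111
38 = 00100110
139 = 10001011
Binary: 00001011.00110111.00100110.10001011


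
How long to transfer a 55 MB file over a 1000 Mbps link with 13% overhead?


Effective throughput = 1000 * (1 - 13/100) = 870 Mbps
File size in Mb = 55 * 8 = 440 Mb
Time = 440 / 870
Time = 0.5057 seconds


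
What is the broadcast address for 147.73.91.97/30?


Network: 147.73.91.96/30
Host bits = 2
Set all host bits to 1:
Broadcast: 147.73.91.99


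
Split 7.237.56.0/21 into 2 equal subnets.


New prefix = 21 + 1 = 22
Each subnet has 1024 addresses
  7.237.56.0/22
  7.237.60.0/22
Subnets: 7.237.56.0/22, 7.237.60.0/22


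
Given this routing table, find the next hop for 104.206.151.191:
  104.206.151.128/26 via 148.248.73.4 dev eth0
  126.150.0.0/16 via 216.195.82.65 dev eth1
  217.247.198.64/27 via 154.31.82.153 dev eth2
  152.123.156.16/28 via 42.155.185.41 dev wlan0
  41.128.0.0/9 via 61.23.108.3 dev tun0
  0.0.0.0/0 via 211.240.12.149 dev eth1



Longest prefix match for 104.206.151.191:
  /26 104.206.151.128: MATCH
  /16 126.150.0.0: no
  /27 217.247.198.64: no
  /28 152.123.156.16: no
  /9 41.128.0.0: no
  /0 0.0.0.0: MATCH
Selected: next-hop 148.248.73.4 via eth0 (matched /26)


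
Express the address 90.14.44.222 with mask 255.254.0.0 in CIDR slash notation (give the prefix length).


Binary: 11111111.11111110.00000000.00000000
Count leading 1s
Prefix: /15


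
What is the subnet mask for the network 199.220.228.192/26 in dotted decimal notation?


/26 means 26 network bits, 6 host bits
Binary: 11111111111111111111111111000000
Mask: 255.255.255.192


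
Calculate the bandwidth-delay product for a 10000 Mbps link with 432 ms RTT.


BDP = bandwidth * RTT
= 10000 Mbps * 432 ms
= 10000 * 1e6 * 432 / 1000 bits
= 4320000000 bits
= 540000000 bytes
= 527343.75 KB
BDP = 4320000000 bits (540000000 bytes)


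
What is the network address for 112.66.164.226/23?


IP:   01110000.01000010.10100100.11100010
Mask: 11111111.11111111.11111110.00000000
AND operation:
Net:  01110000.01000010.10100100.00000000
Network: 112.66.164.0/23


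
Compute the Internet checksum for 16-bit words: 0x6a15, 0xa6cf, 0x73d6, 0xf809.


Sum all words (with carry folding):
+ 0x6a15 = 0x6a15
+ 0xa6cf = 0x10e5
+ 0x73d6 = 0x84bb
+ 0xf809 = 0x7cc5
One's complement: ~0x7cc5
Checksum = 0x833a


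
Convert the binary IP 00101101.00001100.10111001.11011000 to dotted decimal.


00101101 = 45
00001100 = 12
10111001 = 185
11011000 = 216
IP: 45.12.185.216


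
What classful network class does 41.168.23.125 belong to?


First octet: 41
Binary: 00101001
0xxxxxxx -> Class A (1-126)
Class A, default mask 255.0.0.0 (/8)


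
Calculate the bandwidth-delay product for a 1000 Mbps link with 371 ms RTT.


BDP = bandwidth * RTT
= 1000 Mbps * 371 ms
= 1000 * 1e6 * 371 / 1000 bits
= 371000000 bits
= 46375000 bytes
= 45288.0859 KB
BDP = 371000000 bits (46375000 bytes)


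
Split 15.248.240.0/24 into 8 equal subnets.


New prefix = 24 + 3 = 27
Each subnet has 32 addresses
  15.248.240.0/27
  15.248.240.32/27
  15.248.240.64/27
  15.248.240.96/27
  15.248.240.128/27
  15.248.240.160/27
  15.248.240.192/27
  15.248.240.224/27
Subnets: 15.248.240.0/27, 15.248.240.32/27, 15.248.240.64/27, 15.248.240.96/27, 15.248.240.128/27, 15.248.240.160/27, 15.248.240.192/27, 15.248.240.224/27


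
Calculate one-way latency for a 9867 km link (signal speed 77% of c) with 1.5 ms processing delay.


Speed = 0.77 * 3e5 km/s = 231000 km/s
Propagation delay = 9867 / 231000 = 0.0427 s = 42.7143 ms
Processing delay = 1.5 ms
Total one-way latency = 44.2143 ms


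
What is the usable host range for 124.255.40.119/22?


Network: 124.255.40.0
Broadcast: 124.255.43.255
First usable = network + 1
Last usable = broadcast - 1
Range: 124.255.40.1 to 124.255.43.254


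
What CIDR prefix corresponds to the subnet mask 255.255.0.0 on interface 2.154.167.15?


Binary: 11111111.11111111.00000000.00000000
Count leading 1s
Prefix: /16


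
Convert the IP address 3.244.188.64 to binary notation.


3 = 00000011
244 = 11110100
188 = 10111100
64 = 01000000
Binary: 00000011.11110100.10111100.01000000


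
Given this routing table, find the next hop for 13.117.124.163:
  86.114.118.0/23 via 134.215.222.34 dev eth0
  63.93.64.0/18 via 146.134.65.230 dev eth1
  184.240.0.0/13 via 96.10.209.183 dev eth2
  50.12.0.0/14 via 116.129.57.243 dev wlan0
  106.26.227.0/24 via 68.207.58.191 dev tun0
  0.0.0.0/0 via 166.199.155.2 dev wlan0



Longest prefix match for 13.117.124.163:
  /23 86.114.118.0: no
  /18 63.93.64.0: no
  /13 184.240.0.0: no
  /14 50.12.0.0: no
  /24 106.26.227.0: no
  /0 0.0.0.0: MATCH
Selected: next-hop 166.199.155.2 via wlan0 (matched /0)


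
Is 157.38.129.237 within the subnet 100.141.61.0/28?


Subnet network: 100.141.61.0
Test IP AND mask: 157.38.129.224
No, 157.38.129.237 is not in 100.141.61.0/28


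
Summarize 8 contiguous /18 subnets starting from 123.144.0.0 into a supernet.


Original prefix: /18
Number of subnets: 8 = 2^3
New prefix = 18 - 3 = 15
Supernet: 123.144.0.0/15


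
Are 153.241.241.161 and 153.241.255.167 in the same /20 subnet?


Mask: 255.255.240.0
153.241.241.161 AND mask = 153.241.240.0
153.241.255.167 AND mask = 153.241.240.0
Yes, same subnet (153.241.240.0)


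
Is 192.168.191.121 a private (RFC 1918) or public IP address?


RFC 1918 private ranges:
  10.0.0.0/8 (10.0.0.0 - 10.255.255.255)
  172.16.0.0/12 (172.16.0.0 - 172.31.255.255)
  192.168.0.0/16 (192.168.0.0 - 192.168.255.255)
Private (in 192.168.0.0/16)


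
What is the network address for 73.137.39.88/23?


IP:   01001001.10001001.00100111.01011000
Mask: 11111111.11111111.11111110.00000000
AND operation:
Net:  01001001.10001001.00100110.00000000
Network: 73.137.38.0/23


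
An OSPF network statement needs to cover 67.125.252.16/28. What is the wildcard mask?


Subnet mask: 255.255.255.240
Wildcard = 255.255.255.255 - subnet mask
255 - 255 = 0
255 - 255 = 0
255 - 255 = 0
255 - 240 = 15
Wildcard: 0.0.0.15


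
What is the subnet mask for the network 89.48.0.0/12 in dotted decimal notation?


/12 means 12 network bits, 20 host bits
Binary: 11111111111100000000000000000000
Mask: 255.240.0.0


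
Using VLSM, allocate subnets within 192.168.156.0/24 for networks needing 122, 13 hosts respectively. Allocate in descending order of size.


122 hosts -> /25 (126 usable): 192.168.156.0/25
13 hosts -> /28 (14 usable): 192.168.156.128/28
Allocation: 192.168.156.0/25 (122 hosts, 126 usable); 192.168.156.128/28 (13 hosts, 14 usable)


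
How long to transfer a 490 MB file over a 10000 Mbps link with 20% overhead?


Effective throughput = 10000 * (1 - 20/100) = 8000 Mbps
File size in Mb = 490 * 8 = 3920 Mb
Time = 3920 / 8000
Time = 0.49 seconds


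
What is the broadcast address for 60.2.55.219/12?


Network: 60.0.0.0/12
Host bits = 20
Set all host bits to 1:
Broadcast: 60.15.255.255


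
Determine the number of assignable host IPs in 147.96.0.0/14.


Host bits = 32 - 14 = 18
Total addresses = 2^18 = 262144
Usable = total - 2 (network and broadcast)
Usable hosts: 262142


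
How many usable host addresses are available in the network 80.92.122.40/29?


Host bits = 32 - 29 = 3
Total addresses = 2^3 = 8
Usable = total - 2 (network and broadcast)
Usable hosts: 6


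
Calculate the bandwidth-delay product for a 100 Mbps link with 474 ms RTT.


BDP = bandwidth * RTT
= 100 Mbps * 474 ms
= 100 * 1e6 * 474 / 1000 bits
= 47400000 bits
= 5925000 bytes
= 5786.1328 KB
BDP = 47400000 bits (5925000 bytes)


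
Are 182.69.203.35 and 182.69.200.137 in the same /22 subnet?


Mask: 255.255.252.0
182.69.203.35 AND mask = 182.69.200.0
182.69.200.137 AND mask = 182.69.200.0
Yes, same subnet (182.69.200.0)


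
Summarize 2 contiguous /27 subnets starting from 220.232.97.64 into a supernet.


Original prefix: /27
Number of subnets: 2 = 2^1
New prefix = 27 - 1 = 26
Supernet: 220.232.97.64/26


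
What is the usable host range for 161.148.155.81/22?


Network: 161.148.152.0
Broadcast: 161.148.155.255
First usable = network + 1
Last usable = broadcast - 1
Range: 161.148.152.1 to 161.148.155.254


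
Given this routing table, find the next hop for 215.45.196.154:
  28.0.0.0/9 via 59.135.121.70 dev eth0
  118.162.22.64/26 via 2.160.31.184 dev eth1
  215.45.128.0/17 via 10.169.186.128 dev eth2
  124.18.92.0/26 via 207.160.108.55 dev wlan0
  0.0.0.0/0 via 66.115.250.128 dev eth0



Longest prefix match for 215.45.196.154:
  /9 28.0.0.0: no
  /26 118.162.22.64: no
  /17 215.45.128.0: MATCH
  /26 124.18.92.0: no
  /0 0.0.0.0: MATCH
Selected: next-hop 10.169.186.128 via eth2 (matched /17)


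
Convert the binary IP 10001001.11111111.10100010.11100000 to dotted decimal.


10001001 = 137
11111111 = 255
10100010 = 162
11100000 = 224
IP: 137.255.162.224


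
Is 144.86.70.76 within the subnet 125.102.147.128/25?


Subnet network: 125.102.147.128
Test IP AND mask: 144.86.70.0
No, 144.86.70.76 is not in 125.102.147.128/25


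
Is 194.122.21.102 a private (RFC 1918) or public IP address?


RFC 1918 private ranges:
  10.0.0.0/8 (10.0.0.0 - 10.255.255.255)
  172.16.0.0/12 (172.16.0.0 - 172.31.255.255)
  192.168.0.0/16 (192.168.0.0 - 192.168.255.255)
Public (not in any RFC 1918 range)


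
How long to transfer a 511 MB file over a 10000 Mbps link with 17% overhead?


Effective throughput = 10000 * (1 - 17/100) = 8300 Mbps
File size in Mb = 511 * 8 = 4088 Mb
Time = 4088 / 8300
Time = 0.4925 seconds


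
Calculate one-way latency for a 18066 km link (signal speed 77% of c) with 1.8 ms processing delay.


Speed = 0.77 * 3e5 km/s = 231000 km/s
Propagation delay = 18066 / 231000 = 0.0782 s = 78.2078 ms
Processing delay = 1.8 ms
Total one-way latency = 80.0078 ms


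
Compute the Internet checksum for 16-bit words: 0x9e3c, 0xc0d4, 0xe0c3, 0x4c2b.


Sum all words (with carry folding):
+ 0x9e3c = 0x9e3c
+ 0xc0d4 = 0x5f11
+ 0xe0c3 = 0x3fd5
+ 0x4c2b = 0x8c00
One's complement: ~0x8c00
Checksum = 0x73ff


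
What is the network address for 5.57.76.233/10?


IP:   00000101.00111001.01001100.11101001
Mask: 11111111.11000000.00000000.00000000
AND operation:
Net:  00000101.00000000.00000000.00000000
Network: 5.0.0.0/10


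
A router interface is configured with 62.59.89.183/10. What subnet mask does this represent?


/10 means 10 network bits, 22 host bits
Binary: 11111111110000000000000000000000
Mask: 255.192.0.0


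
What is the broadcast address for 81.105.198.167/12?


Network: 81.96.0.0/12
Host bits = 20
Set all host bits to 1:
Broadcast: 81.111.255.255


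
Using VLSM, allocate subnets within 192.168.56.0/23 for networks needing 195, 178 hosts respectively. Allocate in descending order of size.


195 hosts -> /24 (254 usable): 192.168.56.0/24
178 hosts -> /24 (254 usable): 192.168.57.0/24
Allocation: 192.168.56.0/24 (195 hosts, 254 usable); 192.168.57.0/24 (178 hosts, 254 usable)


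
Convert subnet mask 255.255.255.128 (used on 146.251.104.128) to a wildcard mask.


Subnet mask: 255.255.255.128
Wildcard = 255.255.255.255 - subnet mask
255 - 255 = 0
255 - 255 = 0
255 - 255 = 0
255 - 128 = 127
Wildcard: 0.0.0.127


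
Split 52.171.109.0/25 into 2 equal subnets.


New prefix = 25 + 1 = 26
Each subnet has 64 addresses
  52.171.109.0/26
  52.171.109.64/26
Subnets: 52.171.109.0/26, 52.171.109.64/26


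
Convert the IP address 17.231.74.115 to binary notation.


17 = 00010001
231 = 11100111
74 = 01001010
115 = 01110011
Binary: 00010001.11100111.01001010.01110011


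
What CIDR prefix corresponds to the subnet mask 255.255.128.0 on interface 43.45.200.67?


Binary: 11111111.11111111.10000000.00000000
Count leading 1s
Prefix: /17


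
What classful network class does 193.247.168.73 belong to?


First octet: 193
Binary: 11000001
110xxxxx -> Class C (192-223)
Class C, default mask 255.255.255.0 (/24)


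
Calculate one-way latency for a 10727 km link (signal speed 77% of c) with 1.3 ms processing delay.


Speed = 0.77 * 3e5 km/s = 231000 km/s
Propagation delay = 10727 / 231000 = 0.0464 s = 46.4372 ms
Processing delay = 1.3 ms
Total one-way latency = 47.7372 ms


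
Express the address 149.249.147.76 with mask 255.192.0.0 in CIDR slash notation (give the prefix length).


Binary: 11111111.11000000.00000000.00000000
Count leading 1s
Prefix: /10


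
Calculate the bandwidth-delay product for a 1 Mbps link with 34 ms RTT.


BDP = bandwidth * RTT
= 1 Mbps * 34 ms
= 1 * 1e6 * 34 / 1000 bits
= 34000 bits
= 4250 bytes
= 4.1504 KB
BDP = 34000 bits (4250 bytes)


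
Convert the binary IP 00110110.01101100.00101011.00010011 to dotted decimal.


00110110 = 54
01101100 = 108
00101011 = 43
00010011 = 19
IP: 54.108.43.19


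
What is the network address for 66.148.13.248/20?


IP:   01000010.10010100.00001101.11111000
Mask: 11111111.11111111.11110000.00000000
AND operation:
Net:  01000010.10010100.00000000.00000000
Network: 66.148.0.0/20


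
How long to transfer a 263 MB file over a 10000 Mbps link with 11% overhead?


Effective throughput = 10000 * (1 - 11/100) = 8900 Mbps
File size in Mb = 263 * 8 = 2104 Mb
Time = 2104 / 8900
Time = 0.2364 seconds


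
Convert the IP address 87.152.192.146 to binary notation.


87 = 01010111
152 = 10011000
192 = 11000000
146 = 10010010
Binary: 01010111.10011000.11000000.10010010


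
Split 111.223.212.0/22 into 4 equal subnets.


New prefix = 22 + 2 = 24
Each subnet has 256 addresses
  111.223.212.0/24
  111.223.213.0/24
  111.223.214.0/24
  111.223.215.0/24
Subnets: 111.223.212.0/24, 111.223.213.0/24, 111.223.214.0/24, 111.223.215.0/24


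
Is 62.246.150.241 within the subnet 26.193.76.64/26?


Subnet network: 26.193.76.64
Test IP AND mask: 62.246.150.192
No, 62.246.150.241 is not in 26.193.76.64/26


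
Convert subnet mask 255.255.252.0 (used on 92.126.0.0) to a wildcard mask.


Subnet mask: 255.255.252.0
Wildcard = 255.255.255.255 - subnet mask
255 - 255 = 0
255 - 255 = 0
255 - 252 = 3
255 - 0 = 255
Wildcard: 0.0.3.255


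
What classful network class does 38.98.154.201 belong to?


First octet: 38
Binary: 00100110
0xxxxxxx -> Class A (1-126)
Class A, default mask 255.0.0.0 (/8)
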